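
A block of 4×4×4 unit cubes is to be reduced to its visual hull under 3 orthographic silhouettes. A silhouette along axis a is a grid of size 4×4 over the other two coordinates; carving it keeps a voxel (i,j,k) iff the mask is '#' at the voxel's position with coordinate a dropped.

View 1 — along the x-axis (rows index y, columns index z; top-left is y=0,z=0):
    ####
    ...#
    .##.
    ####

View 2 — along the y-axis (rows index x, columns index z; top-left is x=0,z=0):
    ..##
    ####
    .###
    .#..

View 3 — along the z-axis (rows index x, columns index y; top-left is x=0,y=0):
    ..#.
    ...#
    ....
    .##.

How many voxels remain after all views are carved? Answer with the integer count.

voxel count = 6

full grid |V| = 64
after view 1 [x-axis, 11 of 16 cells solid] → remaining = 44
after view 2 [y-axis, 10 of 16 cells solid] → remaining = 29
after view 3 [z-axis, 4 of 16 cells solid] → remaining = 6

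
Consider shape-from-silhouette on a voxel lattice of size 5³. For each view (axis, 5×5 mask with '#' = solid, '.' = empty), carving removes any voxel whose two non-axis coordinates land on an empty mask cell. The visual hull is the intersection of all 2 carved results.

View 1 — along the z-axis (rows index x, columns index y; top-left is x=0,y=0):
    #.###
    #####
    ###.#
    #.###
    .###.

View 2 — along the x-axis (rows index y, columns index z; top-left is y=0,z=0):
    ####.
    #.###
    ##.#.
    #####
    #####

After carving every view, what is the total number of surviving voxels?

before carving: 125 voxels (5×5×5)
step 1: project along z, AND mask (20/25) → |grid| = 100
step 2: project along x, AND mask (21/25) → |grid| = 83

voxel count = 83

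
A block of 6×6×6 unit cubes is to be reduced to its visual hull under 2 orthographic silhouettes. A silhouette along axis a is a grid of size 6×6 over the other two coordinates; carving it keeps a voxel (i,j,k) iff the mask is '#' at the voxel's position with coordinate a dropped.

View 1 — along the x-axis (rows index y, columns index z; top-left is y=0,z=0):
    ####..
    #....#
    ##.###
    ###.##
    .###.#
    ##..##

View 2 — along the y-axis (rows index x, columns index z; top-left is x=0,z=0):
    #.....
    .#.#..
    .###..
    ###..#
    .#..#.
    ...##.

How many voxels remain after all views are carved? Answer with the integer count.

before carving: 216 voxels (6×6×6)
  1. axis=0 (YZ plane), |mask|=24  ⇒  voxels=144
  2. axis=1 (XZ plane), |mask|=14  ⇒  voxels=56

voxel count = 56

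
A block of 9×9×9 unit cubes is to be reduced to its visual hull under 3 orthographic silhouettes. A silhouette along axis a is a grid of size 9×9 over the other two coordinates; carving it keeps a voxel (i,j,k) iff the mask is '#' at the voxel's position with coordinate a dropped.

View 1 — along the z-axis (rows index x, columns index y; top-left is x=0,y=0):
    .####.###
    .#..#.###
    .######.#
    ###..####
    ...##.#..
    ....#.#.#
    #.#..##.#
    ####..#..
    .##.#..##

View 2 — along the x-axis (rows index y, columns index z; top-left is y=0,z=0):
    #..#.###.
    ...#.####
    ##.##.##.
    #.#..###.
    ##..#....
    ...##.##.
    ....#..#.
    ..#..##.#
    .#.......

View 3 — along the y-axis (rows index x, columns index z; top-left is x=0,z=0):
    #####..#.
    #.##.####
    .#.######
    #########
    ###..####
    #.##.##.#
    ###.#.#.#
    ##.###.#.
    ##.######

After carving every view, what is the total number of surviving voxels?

remaining voxels: 131

before carving: 729 voxels (9×9×9)
carve view 1 (along z, XY-mask fill 47/81): 423 voxels remain
carve view 2 (along x, YZ-mask fill 35/81): 170 voxels remain
carve view 3 (along y, XZ-mask fill 62/81): 131 voxels remain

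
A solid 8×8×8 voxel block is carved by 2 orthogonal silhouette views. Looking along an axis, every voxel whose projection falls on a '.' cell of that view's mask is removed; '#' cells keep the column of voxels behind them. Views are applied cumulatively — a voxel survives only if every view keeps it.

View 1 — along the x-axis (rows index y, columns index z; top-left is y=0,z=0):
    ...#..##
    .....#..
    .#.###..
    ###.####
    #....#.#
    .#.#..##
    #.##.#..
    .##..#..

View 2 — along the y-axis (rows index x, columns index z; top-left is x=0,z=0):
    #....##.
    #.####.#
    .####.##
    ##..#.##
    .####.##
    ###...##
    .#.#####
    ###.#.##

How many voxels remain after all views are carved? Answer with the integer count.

initial block: 8^3 = 512
[1] x-view keeps 29 columns → grid now 232
[2] y-view keeps 43 columns → grid now 149

remaining voxels: 149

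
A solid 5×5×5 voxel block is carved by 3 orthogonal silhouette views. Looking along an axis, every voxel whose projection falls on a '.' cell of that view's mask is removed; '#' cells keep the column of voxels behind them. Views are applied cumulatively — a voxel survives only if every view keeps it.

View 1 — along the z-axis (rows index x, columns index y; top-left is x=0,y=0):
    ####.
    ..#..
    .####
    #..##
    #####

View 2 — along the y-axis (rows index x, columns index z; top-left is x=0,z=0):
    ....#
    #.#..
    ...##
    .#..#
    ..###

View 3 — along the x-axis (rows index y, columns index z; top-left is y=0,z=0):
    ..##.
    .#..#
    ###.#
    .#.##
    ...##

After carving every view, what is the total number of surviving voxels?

remaining voxels: 23

initial block: 5^3 = 125
carve view 1 (along z, XY-mask fill 17/25): 85 voxels remain
carve view 2 (along y, XZ-mask fill 10/25): 35 voxels remain
carve view 3 (along x, YZ-mask fill 13/25): 23 voxels remain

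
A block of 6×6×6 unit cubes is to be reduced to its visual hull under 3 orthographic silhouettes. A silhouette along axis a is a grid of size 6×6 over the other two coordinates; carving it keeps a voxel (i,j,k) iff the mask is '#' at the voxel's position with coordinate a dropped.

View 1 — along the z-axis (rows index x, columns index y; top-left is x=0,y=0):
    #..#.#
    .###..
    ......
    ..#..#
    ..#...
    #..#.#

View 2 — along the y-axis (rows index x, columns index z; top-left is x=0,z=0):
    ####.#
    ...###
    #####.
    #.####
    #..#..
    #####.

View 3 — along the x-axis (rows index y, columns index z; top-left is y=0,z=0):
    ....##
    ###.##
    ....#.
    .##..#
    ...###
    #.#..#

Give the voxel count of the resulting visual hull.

before carving: 216 voxels (6×6×6)
step 1: project along z, AND mask (12/36) → |grid| = 72
step 2: project along y, AND mask (25/36) → |grid| = 51
step 3: project along x, AND mask (17/36) → |grid| = 20

20 voxels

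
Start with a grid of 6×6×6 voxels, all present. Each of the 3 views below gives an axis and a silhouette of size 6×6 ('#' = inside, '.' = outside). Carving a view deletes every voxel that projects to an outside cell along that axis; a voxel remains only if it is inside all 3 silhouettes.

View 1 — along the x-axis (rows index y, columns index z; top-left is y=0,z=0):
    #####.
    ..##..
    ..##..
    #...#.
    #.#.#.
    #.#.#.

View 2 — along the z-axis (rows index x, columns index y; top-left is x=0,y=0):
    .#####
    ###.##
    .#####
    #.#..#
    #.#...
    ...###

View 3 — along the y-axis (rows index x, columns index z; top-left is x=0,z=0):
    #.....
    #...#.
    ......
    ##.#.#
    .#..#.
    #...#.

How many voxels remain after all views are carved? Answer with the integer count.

initial block: 6^3 = 216
carve view 1 (along x, YZ-mask fill 17/36): 102 voxels remain
carve view 2 (along z, XY-mask fill 23/36): 64 voxels remain
carve view 3 (along y, XZ-mask fill 11/36): 22 voxels remain

remaining voxels: 22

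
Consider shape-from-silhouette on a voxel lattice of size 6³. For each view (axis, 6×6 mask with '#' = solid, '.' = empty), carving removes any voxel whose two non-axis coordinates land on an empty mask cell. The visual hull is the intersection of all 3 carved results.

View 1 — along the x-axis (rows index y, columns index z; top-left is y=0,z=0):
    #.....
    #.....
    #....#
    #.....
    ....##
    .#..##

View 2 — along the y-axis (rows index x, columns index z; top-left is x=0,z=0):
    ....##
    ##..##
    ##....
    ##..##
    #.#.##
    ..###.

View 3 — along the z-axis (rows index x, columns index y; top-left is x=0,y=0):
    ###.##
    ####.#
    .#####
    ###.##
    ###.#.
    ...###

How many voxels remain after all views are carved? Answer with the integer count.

voxel count = 34

initial block: 6^3 = 216
  1. axis=0 (YZ plane), |mask|=10  ⇒  voxels=60
  2. axis=1 (XZ plane), |mask|=19  ⇒  voxels=41
  3. axis=2 (XY plane), |mask|=27  ⇒  voxels=34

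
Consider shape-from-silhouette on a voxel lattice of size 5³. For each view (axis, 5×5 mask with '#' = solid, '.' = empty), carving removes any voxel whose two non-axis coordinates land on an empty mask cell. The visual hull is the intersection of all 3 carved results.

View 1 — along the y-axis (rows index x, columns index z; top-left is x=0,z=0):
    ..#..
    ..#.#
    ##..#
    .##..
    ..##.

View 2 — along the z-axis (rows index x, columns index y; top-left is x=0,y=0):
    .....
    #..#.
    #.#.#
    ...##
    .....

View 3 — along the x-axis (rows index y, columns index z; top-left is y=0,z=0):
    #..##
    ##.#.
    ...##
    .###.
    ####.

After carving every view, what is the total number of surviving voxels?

start: 5×5×5 = 125 voxels
step 1: project along y, AND mask (10/25) → |grid| = 50
step 2: project along z, AND mask (7/25) → |grid| = 17
step 3: project along x, AND mask (15/25) → |grid| = 11

|visual hull| = 11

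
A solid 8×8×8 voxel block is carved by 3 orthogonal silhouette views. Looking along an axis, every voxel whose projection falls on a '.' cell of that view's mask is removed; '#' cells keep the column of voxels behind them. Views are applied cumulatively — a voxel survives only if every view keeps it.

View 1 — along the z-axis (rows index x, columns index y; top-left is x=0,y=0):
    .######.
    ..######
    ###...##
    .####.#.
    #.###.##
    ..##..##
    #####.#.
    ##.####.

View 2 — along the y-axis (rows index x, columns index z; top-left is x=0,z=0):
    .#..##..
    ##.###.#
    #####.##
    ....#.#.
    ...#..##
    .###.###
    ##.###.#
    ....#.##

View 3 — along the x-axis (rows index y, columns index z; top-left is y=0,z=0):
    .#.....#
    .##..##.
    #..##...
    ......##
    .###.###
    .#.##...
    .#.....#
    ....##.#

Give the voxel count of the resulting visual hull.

voxel count = 78

start: 8×8×8 = 512 voxels
[1] z-view keeps 44 columns → grid now 352
[2] y-view keeps 36 columns → grid now 195
[3] x-view keeps 25 columns → grid now 78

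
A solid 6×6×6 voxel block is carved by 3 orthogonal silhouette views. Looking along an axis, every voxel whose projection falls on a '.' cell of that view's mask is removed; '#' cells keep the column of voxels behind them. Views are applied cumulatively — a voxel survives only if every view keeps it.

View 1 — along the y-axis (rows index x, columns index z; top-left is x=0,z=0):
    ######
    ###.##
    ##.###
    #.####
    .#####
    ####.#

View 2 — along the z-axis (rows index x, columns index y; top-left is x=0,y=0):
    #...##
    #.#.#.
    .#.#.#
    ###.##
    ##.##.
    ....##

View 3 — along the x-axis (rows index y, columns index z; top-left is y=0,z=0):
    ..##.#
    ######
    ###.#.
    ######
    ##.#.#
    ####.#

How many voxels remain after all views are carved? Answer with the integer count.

voxel count = 78

initial block: 6^3 = 216
[1] y-view keeps 31 columns → grid now 186
[2] z-view keeps 20 columns → grid now 103
[3] x-view keeps 28 columns → grid now 78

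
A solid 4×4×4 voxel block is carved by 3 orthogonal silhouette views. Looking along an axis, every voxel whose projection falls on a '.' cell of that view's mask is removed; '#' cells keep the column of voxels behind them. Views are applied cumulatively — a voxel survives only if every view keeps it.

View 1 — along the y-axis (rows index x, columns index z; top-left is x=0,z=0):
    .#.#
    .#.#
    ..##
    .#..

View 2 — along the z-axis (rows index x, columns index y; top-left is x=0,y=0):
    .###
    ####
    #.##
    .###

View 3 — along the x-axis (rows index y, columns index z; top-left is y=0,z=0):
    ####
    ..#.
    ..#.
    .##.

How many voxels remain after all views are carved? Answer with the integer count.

initial block: 4^3 = 64
V1 y: intersect with XZ mask (7 set) -- 28 left
V2 z: intersect with XY mask (13 set) -- 23 left
V3 x: intersect with YZ mask (8 set) -- 9 left

remaining voxels: 9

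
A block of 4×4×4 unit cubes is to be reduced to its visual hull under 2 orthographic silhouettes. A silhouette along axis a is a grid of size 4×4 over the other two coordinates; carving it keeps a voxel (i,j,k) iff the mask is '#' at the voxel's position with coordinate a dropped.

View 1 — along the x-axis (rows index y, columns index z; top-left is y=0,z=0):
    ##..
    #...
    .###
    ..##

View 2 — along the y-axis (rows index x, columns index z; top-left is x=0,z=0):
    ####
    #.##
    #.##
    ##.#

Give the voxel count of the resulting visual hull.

before carving: 64 voxels (4×4×4)
V1 x: intersect with YZ mask (8 set) -- 32 left
V2 y: intersect with XZ mask (13 set) -- 26 left

voxel count = 26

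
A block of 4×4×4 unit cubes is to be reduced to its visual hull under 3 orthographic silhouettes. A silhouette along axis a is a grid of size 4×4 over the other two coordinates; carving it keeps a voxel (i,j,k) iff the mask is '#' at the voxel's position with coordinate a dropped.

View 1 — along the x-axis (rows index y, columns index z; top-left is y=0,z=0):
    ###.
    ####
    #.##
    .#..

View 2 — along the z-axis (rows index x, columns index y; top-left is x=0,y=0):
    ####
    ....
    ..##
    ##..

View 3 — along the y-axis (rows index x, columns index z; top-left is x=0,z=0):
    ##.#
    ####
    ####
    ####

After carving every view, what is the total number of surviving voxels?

|visual hull| = 19

start: 4×4×4 = 64 voxels
after view 1 [x-axis, 11 of 16 cells solid] → remaining = 44
after view 2 [z-axis, 8 of 16 cells solid] → remaining = 22
after view 3 [y-axis, 15 of 16 cells solid] → remaining = 19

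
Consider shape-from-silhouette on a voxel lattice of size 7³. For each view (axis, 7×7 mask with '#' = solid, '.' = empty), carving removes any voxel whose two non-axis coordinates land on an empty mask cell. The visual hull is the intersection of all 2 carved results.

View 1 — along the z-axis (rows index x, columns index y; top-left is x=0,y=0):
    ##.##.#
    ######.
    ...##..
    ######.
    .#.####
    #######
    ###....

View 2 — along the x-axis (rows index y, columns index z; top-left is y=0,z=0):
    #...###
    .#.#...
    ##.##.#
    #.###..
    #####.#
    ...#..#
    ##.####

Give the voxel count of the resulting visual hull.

before carving: 343 voxels (7×7×7)
carve view 1 (along z, XY-mask fill 34/49): 238 voxels remain
carve view 2 (along x, YZ-mask fill 29/49): 138 voxels remain

voxel count = 138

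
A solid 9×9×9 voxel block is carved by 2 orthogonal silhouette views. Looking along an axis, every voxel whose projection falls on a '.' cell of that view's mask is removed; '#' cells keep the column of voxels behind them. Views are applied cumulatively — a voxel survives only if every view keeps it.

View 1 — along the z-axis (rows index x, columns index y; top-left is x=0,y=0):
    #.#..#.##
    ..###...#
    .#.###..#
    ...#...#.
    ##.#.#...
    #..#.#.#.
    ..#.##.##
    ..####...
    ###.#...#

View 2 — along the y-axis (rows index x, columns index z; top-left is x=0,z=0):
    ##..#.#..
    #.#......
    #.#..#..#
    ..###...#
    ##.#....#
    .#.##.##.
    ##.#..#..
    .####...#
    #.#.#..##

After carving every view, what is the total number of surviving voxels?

voxel count = 157

start: 9×9×9 = 729 voxels
V1 z: intersect with XY mask (38 set) -- 342 left
V2 y: intersect with XZ mask (37 set) -- 157 left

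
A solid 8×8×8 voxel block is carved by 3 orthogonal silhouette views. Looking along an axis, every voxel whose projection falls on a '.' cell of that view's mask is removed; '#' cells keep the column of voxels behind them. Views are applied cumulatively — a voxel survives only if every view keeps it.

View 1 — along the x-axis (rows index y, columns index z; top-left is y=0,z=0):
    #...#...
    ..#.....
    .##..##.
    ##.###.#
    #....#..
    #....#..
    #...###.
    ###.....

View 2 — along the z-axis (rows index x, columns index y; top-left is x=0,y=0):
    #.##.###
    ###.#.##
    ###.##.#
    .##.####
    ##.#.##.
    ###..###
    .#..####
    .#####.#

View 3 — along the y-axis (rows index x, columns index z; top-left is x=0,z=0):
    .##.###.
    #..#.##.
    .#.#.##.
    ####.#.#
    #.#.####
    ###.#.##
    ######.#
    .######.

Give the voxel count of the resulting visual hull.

remaining voxels: 92

before carving: 512 voxels (8×8×8)
[1] x-view keeps 24 columns → grid now 192
[2] z-view keeps 46 columns → grid now 128
[3] y-view keeps 44 columns → grid now 92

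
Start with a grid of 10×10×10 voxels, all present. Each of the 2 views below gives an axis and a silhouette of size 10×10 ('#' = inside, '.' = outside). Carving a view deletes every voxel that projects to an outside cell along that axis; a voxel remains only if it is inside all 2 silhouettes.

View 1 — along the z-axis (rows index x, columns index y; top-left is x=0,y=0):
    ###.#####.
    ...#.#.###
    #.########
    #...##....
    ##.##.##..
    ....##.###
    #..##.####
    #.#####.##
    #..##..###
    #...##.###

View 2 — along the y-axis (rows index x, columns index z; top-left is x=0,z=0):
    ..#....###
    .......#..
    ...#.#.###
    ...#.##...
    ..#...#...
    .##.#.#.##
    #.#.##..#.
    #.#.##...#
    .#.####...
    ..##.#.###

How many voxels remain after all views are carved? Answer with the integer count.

|visual hull| = 274

start: 10×10×10 = 1000 voxels
[1] z-view keeps 63 columns → grid now 630
[2] y-view keeps 42 columns → grid now 274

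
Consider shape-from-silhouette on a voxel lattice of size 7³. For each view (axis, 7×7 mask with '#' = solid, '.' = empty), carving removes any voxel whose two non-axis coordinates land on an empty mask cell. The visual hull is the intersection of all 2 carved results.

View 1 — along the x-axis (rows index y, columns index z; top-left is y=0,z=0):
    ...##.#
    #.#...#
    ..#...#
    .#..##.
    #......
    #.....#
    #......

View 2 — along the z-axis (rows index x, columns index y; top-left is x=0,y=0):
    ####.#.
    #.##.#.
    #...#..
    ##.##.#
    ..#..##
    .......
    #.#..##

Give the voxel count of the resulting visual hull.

|visual hull| = 51

initial block: 7^3 = 343
after view 1 [x-axis, 15 of 49 cells solid] → remaining = 105
after view 2 [z-axis, 23 of 49 cells solid] → remaining = 51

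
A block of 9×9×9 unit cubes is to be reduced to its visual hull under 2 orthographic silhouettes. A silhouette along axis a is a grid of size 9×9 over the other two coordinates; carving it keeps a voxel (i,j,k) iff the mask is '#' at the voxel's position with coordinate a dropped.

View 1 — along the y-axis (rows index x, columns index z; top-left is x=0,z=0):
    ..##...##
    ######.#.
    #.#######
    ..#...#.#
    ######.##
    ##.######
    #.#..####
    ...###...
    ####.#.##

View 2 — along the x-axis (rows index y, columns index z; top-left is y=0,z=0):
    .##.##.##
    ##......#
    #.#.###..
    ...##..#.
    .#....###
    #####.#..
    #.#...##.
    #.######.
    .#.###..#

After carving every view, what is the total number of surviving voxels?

start: 9×9×9 = 729 voxels
carve view 1 (along y, XZ-mask fill 54/81): 486 voxels remain
carve view 2 (along x, YZ-mask fill 43/81): 254 voxels remain

voxel count = 254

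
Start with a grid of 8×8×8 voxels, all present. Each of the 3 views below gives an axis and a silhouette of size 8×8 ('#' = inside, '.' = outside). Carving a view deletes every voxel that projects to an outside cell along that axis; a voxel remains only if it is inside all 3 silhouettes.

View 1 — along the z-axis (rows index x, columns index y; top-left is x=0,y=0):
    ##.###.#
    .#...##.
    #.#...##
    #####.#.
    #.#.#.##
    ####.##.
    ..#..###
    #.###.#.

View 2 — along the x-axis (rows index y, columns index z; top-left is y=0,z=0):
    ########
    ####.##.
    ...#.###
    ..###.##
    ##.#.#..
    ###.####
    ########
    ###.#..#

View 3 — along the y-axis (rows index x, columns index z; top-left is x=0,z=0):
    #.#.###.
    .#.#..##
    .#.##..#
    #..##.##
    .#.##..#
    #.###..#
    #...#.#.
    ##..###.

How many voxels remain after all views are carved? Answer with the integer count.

|visual hull| = 131

initial block: 8^3 = 512
carve view 1 (along z, XY-mask fill 39/64): 312 voxels remain
carve view 2 (along x, YZ-mask fill 47/64): 236 voxels remain
carve view 3 (along y, XZ-mask fill 35/64): 131 voxels remain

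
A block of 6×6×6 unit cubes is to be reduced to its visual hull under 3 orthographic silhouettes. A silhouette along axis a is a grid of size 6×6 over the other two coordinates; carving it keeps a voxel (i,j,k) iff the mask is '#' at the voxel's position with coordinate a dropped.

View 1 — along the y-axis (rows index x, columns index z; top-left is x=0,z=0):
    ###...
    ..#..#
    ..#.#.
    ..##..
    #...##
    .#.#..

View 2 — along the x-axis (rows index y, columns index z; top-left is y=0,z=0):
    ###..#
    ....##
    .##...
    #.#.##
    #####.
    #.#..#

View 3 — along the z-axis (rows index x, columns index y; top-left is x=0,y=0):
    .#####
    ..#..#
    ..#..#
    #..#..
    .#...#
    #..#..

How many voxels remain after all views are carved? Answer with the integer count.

voxel count = 21

initial block: 6^3 = 216
V1 y: intersect with XZ mask (14 set) -- 84 left
V2 x: intersect with YZ mask (20 set) -- 50 left
V3 z: intersect with XY mask (15 set) -- 21 left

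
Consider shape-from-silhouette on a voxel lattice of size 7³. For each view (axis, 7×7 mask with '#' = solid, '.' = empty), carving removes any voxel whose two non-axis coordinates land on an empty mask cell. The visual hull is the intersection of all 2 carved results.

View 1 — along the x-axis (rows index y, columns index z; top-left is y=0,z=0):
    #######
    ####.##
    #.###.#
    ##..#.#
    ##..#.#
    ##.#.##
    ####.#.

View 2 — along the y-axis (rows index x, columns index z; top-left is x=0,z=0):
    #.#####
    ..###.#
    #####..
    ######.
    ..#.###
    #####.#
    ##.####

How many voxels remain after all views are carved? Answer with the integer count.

187 voxels

start: 7×7×7 = 343 voxels
V1 x: intersect with YZ mask (36 set) -- 252 left
V2 y: intersect with XZ mask (37 set) -- 187 left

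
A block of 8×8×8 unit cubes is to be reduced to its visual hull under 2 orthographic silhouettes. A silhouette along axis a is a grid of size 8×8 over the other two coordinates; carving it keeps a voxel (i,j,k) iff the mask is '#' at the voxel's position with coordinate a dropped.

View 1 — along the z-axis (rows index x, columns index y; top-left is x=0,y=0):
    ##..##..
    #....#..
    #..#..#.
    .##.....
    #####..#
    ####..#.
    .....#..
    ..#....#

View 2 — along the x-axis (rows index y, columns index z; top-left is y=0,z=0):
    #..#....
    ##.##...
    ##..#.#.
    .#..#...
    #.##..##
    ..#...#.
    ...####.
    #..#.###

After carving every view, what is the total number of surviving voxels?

82 voxels

before carving: 512 voxels (8×8×8)
[1] z-view keeps 25 columns → grid now 200
[2] x-view keeps 28 columns → grid now 82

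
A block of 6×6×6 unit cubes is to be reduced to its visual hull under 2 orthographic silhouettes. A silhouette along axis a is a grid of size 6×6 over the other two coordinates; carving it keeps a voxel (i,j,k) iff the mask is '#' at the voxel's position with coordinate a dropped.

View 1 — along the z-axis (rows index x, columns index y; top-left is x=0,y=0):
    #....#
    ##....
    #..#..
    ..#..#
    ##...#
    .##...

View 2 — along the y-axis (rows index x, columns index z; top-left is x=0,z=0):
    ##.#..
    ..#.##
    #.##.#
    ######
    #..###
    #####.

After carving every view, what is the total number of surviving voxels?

full grid |V| = 216
[1] z-view keeps 13 columns → grid now 78
[2] y-view keeps 25 columns → grid now 54

54 voxels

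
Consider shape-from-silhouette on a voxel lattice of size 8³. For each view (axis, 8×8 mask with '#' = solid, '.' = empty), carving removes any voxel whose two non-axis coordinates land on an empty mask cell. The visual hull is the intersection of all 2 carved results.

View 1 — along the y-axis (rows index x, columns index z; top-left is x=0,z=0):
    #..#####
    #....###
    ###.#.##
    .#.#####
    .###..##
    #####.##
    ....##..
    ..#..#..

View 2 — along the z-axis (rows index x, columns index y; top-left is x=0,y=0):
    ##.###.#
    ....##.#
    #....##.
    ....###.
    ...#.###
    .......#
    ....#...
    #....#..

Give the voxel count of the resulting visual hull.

remaining voxels: 117

before carving: 512 voxels (8×8×8)
after view 1 [y-axis, 38 of 64 cells solid] → remaining = 304
after view 2 [z-axis, 23 of 64 cells solid] → remaining = 117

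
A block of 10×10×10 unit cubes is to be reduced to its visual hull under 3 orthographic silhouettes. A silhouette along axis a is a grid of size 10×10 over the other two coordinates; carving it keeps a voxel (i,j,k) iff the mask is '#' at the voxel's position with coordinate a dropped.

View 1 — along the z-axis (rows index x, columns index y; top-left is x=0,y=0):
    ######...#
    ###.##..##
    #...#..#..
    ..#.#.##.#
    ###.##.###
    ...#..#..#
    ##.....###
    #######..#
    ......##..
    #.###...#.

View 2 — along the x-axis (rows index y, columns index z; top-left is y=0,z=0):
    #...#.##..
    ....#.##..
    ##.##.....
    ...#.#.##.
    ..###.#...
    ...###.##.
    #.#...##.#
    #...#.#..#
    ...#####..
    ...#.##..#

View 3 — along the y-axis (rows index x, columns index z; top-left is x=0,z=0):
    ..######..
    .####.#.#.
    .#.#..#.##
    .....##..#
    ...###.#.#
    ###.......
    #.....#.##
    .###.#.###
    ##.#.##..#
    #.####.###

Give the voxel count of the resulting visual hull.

129 voxels

before carving: 1000 voxels (10×10×10)
carve view 1 (along z, XY-mask fill 53/100): 530 voxels remain
carve view 2 (along x, YZ-mask fill 42/100): 219 voxels remain
carve view 3 (along y, XZ-mask fill 53/100): 129 voxels remain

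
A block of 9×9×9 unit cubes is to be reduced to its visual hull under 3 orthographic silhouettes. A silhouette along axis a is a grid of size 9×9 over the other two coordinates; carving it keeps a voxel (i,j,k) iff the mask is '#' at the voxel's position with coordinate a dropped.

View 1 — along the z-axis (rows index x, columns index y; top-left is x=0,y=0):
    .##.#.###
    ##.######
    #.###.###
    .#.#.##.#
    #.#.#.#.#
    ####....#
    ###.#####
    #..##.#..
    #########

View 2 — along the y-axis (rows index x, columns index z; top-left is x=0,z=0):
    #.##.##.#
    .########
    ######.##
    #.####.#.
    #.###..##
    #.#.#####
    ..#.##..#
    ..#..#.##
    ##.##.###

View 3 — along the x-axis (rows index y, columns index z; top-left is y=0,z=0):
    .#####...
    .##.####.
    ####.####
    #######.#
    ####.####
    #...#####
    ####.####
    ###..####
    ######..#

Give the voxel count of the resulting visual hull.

voxel count = 281

before carving: 729 voxels (9×9×9)
after view 1 [z-axis, 57 of 81 cells solid] → remaining = 513
after view 2 [y-axis, 56 of 81 cells solid] → remaining = 362
after view 3 [x-axis, 63 of 81 cells solid] → remaining = 281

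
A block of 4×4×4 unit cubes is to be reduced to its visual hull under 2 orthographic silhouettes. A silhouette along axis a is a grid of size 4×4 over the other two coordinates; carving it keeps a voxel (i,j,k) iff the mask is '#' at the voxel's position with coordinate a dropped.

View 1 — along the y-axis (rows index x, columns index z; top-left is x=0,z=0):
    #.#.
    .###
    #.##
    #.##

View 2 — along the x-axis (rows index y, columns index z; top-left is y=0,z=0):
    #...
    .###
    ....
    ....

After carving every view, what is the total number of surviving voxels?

remaining voxels: 11

full grid |V| = 64
  1. axis=1 (XZ plane), |mask|=11  ⇒  voxels=44
  2. axis=0 (YZ plane), |mask|=4  ⇒  voxels=11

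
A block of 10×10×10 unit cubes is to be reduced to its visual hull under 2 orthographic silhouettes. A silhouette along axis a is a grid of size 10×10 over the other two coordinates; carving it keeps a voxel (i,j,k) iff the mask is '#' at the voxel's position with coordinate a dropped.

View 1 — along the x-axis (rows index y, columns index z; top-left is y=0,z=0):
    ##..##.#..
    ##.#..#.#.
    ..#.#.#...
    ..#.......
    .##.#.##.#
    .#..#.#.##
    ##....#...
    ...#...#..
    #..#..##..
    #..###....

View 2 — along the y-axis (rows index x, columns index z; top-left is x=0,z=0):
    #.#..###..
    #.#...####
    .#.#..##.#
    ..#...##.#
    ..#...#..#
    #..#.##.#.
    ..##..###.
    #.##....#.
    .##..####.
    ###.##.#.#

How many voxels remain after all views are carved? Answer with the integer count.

initial block: 10^3 = 1000
after view 1 [x-axis, 38 of 100 cells solid] → remaining = 380
after view 2 [y-axis, 50 of 100 cells solid] → remaining = 189

voxel count = 189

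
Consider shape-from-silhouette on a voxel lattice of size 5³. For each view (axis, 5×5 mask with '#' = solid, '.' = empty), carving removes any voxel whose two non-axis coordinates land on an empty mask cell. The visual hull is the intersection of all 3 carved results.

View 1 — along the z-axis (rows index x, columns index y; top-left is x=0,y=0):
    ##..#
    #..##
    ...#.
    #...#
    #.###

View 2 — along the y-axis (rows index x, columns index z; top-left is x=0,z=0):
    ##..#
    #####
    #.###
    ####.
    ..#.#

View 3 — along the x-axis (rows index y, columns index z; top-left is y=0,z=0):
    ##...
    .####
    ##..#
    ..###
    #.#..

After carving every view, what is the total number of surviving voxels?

before carving: 125 voxels (5×5×5)
[1] z-view keeps 13 columns → grid now 65
[2] y-view keeps 18 columns → grid now 44
[3] x-view keeps 14 columns → grid now 23

|visual hull| = 23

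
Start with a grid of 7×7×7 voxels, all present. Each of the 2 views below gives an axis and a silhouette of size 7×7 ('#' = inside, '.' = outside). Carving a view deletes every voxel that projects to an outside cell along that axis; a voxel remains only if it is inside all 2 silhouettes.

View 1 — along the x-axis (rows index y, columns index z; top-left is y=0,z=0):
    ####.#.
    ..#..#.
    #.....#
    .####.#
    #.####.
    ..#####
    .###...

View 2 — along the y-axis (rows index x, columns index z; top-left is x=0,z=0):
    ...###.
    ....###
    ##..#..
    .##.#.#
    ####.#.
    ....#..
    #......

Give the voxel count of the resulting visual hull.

remaining voxels: 73

before carving: 343 voxels (7×7×7)
  1. axis=0 (YZ plane), |mask|=27  ⇒  voxels=189
  2. axis=1 (XZ plane), |mask|=20  ⇒  voxels=73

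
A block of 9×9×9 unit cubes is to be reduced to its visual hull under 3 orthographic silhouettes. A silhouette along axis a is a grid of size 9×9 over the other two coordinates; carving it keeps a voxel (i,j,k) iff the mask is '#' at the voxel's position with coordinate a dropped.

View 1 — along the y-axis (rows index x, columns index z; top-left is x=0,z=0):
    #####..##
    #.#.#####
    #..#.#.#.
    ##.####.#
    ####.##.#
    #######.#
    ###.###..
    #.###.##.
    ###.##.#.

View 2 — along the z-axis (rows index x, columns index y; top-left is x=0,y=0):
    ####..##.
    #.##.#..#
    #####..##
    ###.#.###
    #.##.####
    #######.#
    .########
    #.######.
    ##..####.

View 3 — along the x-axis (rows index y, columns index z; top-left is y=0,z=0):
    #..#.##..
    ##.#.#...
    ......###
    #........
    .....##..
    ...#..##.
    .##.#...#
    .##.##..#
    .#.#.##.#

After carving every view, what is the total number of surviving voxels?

before carving: 729 voxels (9×9×9)
[1] y-view keeps 58 columns → grid now 522
[2] z-view keeps 61 columns → grid now 393
[3] x-view keeps 31 columns → grid now 155

|visual hull| = 155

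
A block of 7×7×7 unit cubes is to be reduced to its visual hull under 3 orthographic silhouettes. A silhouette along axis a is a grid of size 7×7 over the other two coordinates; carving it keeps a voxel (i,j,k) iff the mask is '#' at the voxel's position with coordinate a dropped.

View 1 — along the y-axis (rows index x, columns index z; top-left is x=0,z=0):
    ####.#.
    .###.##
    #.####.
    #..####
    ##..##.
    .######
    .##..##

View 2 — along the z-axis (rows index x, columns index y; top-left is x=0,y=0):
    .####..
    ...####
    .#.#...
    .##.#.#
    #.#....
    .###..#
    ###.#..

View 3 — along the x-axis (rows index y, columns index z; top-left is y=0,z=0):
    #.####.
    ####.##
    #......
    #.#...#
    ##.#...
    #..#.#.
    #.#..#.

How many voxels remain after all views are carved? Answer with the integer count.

remaining voxels: 54

start: 7×7×7 = 343 voxels
after view 1 [y-axis, 34 of 49 cells solid] → remaining = 238
after view 2 [z-axis, 24 of 49 cells solid] → remaining = 118
after view 3 [x-axis, 24 of 49 cells solid] → remaining = 54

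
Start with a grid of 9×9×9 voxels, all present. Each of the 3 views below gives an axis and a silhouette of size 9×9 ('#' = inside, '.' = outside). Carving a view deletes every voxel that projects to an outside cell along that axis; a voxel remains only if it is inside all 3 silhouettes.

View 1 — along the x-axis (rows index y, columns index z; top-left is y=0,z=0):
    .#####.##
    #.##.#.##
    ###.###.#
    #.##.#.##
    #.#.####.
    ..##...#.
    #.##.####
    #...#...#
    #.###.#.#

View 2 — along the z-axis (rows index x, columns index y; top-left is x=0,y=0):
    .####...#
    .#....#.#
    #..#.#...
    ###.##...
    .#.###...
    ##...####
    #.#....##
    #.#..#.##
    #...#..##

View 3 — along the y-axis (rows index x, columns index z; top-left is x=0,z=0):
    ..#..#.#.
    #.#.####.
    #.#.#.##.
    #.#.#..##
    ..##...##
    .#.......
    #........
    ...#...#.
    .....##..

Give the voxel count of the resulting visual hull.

|visual hull| = 77

full grid |V| = 729
  1. axis=0 (YZ plane), |mask|=51  ⇒  voxels=459
  2. axis=2 (XY plane), |mask|=39  ⇒  voxels=219
  3. axis=1 (XZ plane), |mask|=29  ⇒  voxels=77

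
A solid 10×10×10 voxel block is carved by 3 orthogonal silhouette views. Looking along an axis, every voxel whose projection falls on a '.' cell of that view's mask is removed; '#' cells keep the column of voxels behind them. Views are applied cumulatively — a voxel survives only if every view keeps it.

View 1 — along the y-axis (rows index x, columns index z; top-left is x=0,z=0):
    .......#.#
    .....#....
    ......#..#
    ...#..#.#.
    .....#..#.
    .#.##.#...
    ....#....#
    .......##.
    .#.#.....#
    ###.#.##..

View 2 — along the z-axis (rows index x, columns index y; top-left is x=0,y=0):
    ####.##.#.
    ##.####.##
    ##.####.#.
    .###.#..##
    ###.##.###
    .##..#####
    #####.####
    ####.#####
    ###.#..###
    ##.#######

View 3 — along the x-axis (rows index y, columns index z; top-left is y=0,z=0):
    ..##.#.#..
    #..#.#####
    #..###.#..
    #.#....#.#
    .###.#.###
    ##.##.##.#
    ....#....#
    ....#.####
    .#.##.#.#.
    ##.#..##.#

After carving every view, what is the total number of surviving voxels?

full grid |V| = 1000
V1 y: intersect with XZ mask (27 set) -- 270 left
V2 z: intersect with XY mask (77 set) -- 209 left
V3 x: intersect with YZ mask (52 set) -- 117 left

|visual hull| = 117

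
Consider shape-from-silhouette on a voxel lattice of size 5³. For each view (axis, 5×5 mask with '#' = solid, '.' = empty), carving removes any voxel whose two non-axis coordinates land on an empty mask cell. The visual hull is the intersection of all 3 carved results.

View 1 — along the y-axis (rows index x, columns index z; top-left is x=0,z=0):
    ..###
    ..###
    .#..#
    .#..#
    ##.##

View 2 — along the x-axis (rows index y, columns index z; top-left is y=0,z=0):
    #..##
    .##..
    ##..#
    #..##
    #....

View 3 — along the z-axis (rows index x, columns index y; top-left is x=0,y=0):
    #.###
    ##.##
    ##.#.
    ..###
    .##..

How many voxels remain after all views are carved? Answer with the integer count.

start: 5×5×5 = 125 voxels
[1] y-view keeps 14 columns → grid now 70
[2] x-view keeps 12 columns → grid now 33
[3] z-view keeps 16 columns → grid now 20

|visual hull| = 20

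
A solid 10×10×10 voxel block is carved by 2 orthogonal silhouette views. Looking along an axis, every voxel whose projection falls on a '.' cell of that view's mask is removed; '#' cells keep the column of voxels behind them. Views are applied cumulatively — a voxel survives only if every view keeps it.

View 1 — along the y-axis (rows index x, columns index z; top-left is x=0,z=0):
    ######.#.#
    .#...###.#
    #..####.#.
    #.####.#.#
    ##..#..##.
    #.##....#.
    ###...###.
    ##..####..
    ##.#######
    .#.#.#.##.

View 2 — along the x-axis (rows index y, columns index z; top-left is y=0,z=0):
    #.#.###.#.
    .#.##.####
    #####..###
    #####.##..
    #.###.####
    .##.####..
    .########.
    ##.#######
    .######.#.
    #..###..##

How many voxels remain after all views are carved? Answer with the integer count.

before carving: 1000 voxels (10×10×10)
[1] y-view keeps 61 columns → grid now 610
[2] x-view keeps 72 columns → grid now 439

voxel count = 439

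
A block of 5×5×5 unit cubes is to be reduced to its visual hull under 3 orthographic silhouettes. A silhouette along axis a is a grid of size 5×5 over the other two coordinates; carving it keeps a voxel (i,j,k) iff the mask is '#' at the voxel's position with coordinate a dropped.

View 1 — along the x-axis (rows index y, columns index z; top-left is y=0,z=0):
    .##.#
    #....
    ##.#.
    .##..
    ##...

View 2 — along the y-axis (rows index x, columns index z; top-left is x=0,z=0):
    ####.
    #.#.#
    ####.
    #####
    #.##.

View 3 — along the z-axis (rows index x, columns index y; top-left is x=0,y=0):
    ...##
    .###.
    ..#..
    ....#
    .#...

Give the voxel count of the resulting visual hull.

initial block: 5^3 = 125
after view 1 [x-axis, 11 of 25 cells solid] → remaining = 55
after view 2 [y-axis, 19 of 25 cells solid] → remaining = 43
after view 3 [z-axis, 8 of 25 cells solid] → remaining = 13

voxel count = 13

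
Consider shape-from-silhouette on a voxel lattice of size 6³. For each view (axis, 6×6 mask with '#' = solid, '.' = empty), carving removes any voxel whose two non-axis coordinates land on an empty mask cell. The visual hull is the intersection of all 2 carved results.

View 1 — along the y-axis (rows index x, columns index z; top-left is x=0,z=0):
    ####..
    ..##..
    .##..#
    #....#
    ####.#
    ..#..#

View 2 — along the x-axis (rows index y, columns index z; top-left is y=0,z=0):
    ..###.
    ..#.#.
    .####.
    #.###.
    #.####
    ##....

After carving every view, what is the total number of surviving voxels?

|visual hull| = 56

before carving: 216 voxels (6×6×6)
after view 1 [y-axis, 18 of 36 cells solid] → remaining = 108
after view 2 [x-axis, 20 of 36 cells solid] → remaining = 56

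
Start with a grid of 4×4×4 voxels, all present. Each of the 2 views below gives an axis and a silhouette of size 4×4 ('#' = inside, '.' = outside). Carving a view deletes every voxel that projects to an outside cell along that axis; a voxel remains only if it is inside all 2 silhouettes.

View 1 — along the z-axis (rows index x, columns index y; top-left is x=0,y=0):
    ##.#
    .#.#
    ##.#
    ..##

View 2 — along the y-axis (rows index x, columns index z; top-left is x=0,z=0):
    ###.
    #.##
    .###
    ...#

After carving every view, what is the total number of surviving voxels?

remaining voxels: 26

before carving: 64 voxels (4×4×4)
after view 1 [z-axis, 10 of 16 cells solid] → remaining = 40
after view 2 [y-axis, 10 of 16 cells solid] → remaining = 26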